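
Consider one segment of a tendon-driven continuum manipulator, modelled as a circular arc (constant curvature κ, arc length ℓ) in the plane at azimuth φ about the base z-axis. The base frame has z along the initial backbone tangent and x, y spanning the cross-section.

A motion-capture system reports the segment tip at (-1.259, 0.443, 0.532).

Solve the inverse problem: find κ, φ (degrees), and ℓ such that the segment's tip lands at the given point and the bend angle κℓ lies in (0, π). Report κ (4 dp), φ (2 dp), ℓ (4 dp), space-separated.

ρ = √(x²+y²) = √(-1.259² + 0.443²) = 1.33466
φ = atan2(y, x) mod 360° = atan2(0.443, -1.259) = 160.6147°
|p|² = ρ² + z² = 1.33466² + 0.532² = 2.06435
κ = 2ρ / |p|² = 2×1.33466 / 2.06435 = 1.29306
θ = 2·atan2(ρ, z) = 2·atan2(1.33466, 0.532) = 2.38299 rad
ℓ = θ/κ = 2.38299/1.29306 = 1.84291

1.2931 160.61 1.8429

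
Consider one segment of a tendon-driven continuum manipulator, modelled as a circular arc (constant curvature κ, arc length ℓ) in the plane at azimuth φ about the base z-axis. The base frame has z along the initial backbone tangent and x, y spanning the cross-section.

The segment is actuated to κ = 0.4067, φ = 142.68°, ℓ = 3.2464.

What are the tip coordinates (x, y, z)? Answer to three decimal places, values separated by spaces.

θ = κ·ℓ = 0.4067 × 3.2464 = 1.32031 rad
ρ = (1 − cos θ)/κ = (1 − 0.24787)/0.4067 = 1.84934
z = sin θ / κ = 0.96879/0.4067 = 2.38208
x = ρ cos φ = 1.84934 × cos(142.68°) = -1.47071
y = ρ sin φ = 1.84934 × sin(142.68°) = 1.12119

-1.471 1.121 2.382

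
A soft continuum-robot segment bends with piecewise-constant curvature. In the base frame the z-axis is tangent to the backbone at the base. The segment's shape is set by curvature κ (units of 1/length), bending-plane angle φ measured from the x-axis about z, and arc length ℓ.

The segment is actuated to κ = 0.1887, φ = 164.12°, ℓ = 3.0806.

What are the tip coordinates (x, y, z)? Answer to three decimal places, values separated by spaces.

θ = κ·ℓ = 0.1887 × 3.0806 = 0.58131 rad
ρ = (1 − cos θ)/κ = (1 − 0.83574)/0.1887 = 0.87046
z = sin θ / κ = 0.54912/0.1887 = 2.91001
x = ρ cos φ = 0.87046 × cos(164.12°) = -0.83724
y = ρ sin φ = 0.87046 × sin(164.12°) = 0.23818

-0.837 0.238 2.910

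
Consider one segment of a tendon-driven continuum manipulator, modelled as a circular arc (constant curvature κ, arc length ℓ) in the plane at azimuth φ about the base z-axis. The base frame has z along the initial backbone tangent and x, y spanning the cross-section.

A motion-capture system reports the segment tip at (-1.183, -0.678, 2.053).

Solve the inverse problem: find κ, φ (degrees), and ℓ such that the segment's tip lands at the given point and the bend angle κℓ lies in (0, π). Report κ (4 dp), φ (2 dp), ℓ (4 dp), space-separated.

0.4490 209.82 2.6116

ρ = √(x²+y²) = √(-1.183² + -0.678²) = 1.36351
φ = atan2(y, x) mod 360° = atan2(-0.678, -1.183) = 209.8178°
|p|² = ρ² + z² = 1.36351² + 2.053² = 6.07398
κ = 2ρ / |p|² = 2×1.36351 / 6.07398 = 0.44897
θ = 2·atan2(ρ, z) = 2·atan2(1.36351, 2.053) = 1.17253 rad
ℓ = θ/κ = 1.17253/0.44897 = 2.61160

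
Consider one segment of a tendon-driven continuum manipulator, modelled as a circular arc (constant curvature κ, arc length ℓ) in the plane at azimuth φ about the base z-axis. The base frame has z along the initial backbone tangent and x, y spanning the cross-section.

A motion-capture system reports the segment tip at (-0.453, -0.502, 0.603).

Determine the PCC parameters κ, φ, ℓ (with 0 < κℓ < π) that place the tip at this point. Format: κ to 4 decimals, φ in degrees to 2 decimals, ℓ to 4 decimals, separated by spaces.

1.6476 227.94 1.0228

ρ = √(x²+y²) = √(-0.453² + -0.502²) = 0.67618
φ = atan2(y, x) mod 360° = atan2(-0.502, -0.453) = 227.9372°
|p|² = ρ² + z² = 0.67618² + 0.603² = 0.82082
κ = 2ρ / |p|² = 2×0.67618 / 0.82082 = 1.64756
θ = 2·atan2(ρ, z) = 2·atan2(0.67618, 0.603) = 1.68508 rad
ℓ = θ/κ = 1.68508/1.64756 = 1.02278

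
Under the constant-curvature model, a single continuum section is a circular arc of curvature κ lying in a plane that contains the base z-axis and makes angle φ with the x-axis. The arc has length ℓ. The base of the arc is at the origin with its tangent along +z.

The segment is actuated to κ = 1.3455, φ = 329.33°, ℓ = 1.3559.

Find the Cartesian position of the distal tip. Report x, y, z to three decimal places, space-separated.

θ = κ·ℓ = 1.3455 × 1.3559 = 1.82436 rad
ρ = (1 − cos θ)/κ = (1 − -0.25086)/1.3455 = 0.92966
z = sin θ / κ = 0.96802/1.3455 = 0.71945
x = ρ cos φ = 0.92966 × cos(329.33°) = 0.79962
y = ρ sin φ = 0.92966 × sin(329.33°) = -0.47421

0.800 -0.474 0.719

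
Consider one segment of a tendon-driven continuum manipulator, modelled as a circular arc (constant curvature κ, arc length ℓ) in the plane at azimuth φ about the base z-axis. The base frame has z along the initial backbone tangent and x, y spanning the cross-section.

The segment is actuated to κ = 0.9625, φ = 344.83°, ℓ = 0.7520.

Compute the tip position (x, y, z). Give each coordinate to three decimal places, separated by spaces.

0.251 -0.068 0.688

θ = κ·ℓ = 0.9625 × 0.7520 = 0.72380 rad
ρ = (1 − cos θ)/κ = (1 − 0.74929)/0.9625 = 0.26047
z = sin θ / κ = 0.66224/0.9625 = 0.68804
x = ρ cos φ = 0.26047 × cos(344.83°) = 0.25140
y = ρ sin φ = 0.26047 × sin(344.83°) = -0.06816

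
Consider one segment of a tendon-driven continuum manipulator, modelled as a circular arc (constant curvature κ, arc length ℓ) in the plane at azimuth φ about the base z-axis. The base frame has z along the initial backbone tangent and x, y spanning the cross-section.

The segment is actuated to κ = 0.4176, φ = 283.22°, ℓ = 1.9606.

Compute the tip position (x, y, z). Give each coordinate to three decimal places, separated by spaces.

0.174 -0.739 1.749

θ = κ·ℓ = 0.4176 × 1.9606 = 0.81875 rad
ρ = (1 − cos θ)/κ = (1 − 0.68314)/0.4176 = 0.75877
z = sin θ / κ = 0.73029/0.4176 = 1.74878
x = ρ cos φ = 0.75877 × cos(283.22°) = 0.17352
y = ρ sin φ = 0.75877 × sin(283.22°) = -0.73866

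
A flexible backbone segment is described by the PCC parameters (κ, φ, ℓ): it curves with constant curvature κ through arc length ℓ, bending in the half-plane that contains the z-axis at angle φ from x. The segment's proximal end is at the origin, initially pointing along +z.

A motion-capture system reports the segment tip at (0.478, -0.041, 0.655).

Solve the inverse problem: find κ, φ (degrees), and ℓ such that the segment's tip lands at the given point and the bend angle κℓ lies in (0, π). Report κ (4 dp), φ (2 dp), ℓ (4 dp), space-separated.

ρ = √(x²+y²) = √(0.478² + -0.041²) = 0.47976
φ = atan2(y, x) mod 360° = atan2(-0.041, 0.478) = 355.0975°
|p|² = ρ² + z² = 0.47976² + 0.655² = 0.65919
κ = 2ρ / |p|² = 2×0.47976 / 0.65919 = 1.45559
θ = 2·atan2(ρ, z) = 2·atan2(0.47976, 0.655) = 1.26435 rad
ℓ = θ/κ = 1.26435/1.45559 = 0.86862

1.4556 355.10 0.8686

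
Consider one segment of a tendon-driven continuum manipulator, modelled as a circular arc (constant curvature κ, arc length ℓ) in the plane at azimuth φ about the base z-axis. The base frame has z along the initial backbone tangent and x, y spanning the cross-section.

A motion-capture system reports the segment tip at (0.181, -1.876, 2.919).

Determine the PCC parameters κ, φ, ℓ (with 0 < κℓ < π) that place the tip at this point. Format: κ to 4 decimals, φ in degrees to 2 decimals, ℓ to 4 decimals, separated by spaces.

ρ = √(x²+y²) = √(0.181² + -1.876²) = 1.88471
φ = atan2(y, x) mod 360° = atan2(-1.876, 0.181) = 275.5109°
|p|² = ρ² + z² = 1.88471² + 2.919² = 12.07270
κ = 2ρ / |p|² = 2×1.88471 / 12.07270 = 0.31223
θ = 2·atan2(ρ, z) = 2·atan2(1.88471, 2.919) = 1.14665 rad
ℓ = θ/κ = 1.14665/0.31223 = 3.67249

0.3122 275.51 3.6725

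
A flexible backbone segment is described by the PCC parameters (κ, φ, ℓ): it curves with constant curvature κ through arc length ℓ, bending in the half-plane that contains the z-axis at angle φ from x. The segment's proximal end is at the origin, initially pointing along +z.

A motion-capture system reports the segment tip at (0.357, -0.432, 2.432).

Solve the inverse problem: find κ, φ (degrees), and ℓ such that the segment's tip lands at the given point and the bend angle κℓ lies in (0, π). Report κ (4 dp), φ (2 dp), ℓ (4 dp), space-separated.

0.1799 309.57 2.5172

ρ = √(x²+y²) = √(0.357² + -0.432²) = 0.56042
φ = atan2(y, x) mod 360° = atan2(-0.432, 0.357) = 309.5699°
|p|² = ρ² + z² = 0.56042² + 2.432² = 6.22870
κ = 2ρ / |p|² = 2×0.56042 / 6.22870 = 0.17995
θ = 2·atan2(ρ, z) = 2·atan2(0.56042, 2.432) = 0.45297 rad
ℓ = θ/κ = 0.45297/0.17995 = 2.51720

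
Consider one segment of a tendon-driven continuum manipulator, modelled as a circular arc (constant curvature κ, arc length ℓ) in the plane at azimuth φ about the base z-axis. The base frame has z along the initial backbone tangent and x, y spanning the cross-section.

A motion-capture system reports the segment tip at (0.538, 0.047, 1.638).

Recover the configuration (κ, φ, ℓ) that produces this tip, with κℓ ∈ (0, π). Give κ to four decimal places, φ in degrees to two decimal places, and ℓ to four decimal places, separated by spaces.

ρ = √(x²+y²) = √(0.538² + 0.047²) = 0.54005
φ = atan2(y, x) mod 360° = atan2(0.047, 0.538) = 4.9927°
|p|² = ρ² + z² = 0.54005² + 1.638² = 2.97470
κ = 2ρ / |p|² = 2×0.54005 / 2.97470 = 0.36310
θ = 2·atan2(ρ, z) = 2·atan2(0.54005, 1.638) = 0.63695 rad
ℓ = θ/κ = 0.63695/0.36310 = 1.75424

0.3631 4.99 1.7542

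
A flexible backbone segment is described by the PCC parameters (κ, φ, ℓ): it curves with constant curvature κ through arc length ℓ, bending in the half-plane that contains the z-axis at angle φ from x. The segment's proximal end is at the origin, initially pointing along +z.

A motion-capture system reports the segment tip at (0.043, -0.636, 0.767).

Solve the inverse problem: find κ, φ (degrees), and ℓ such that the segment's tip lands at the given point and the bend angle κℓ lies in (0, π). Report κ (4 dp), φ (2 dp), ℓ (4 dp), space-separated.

ρ = √(x²+y²) = √(0.043² + -0.636²) = 0.63745
φ = atan2(y, x) mod 360° = atan2(-0.636, 0.043) = 273.8679°
|p|² = ρ² + z² = 0.63745² + 0.767² = 0.99463
κ = 2ρ / |p|² = 2×0.63745 / 0.99463 = 1.28178
θ = 2·atan2(ρ, z) = 2·atan2(0.63745, 0.767) = 1.38683 rad
ℓ = θ/κ = 1.38683/1.28178 = 1.08196

1.2818 273.87 1.0820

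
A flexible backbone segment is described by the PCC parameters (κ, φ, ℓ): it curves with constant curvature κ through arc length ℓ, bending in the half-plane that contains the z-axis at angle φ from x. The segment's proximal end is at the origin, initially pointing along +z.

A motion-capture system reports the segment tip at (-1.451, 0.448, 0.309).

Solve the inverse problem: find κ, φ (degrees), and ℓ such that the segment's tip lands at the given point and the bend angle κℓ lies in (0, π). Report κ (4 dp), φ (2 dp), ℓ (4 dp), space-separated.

1.2647 162.84 2.1667

ρ = √(x²+y²) = √(-1.451² + 0.448²) = 1.51859
φ = atan2(y, x) mod 360° = atan2(0.448, -1.451) = 162.8418°
|p|² = ρ² + z² = 1.51859² + 0.309² = 2.40159
κ = 2ρ / |p|² = 2×1.51859 / 2.40159 = 1.26465
θ = 2·atan2(ρ, z) = 2·atan2(1.51859, 0.309) = 2.74012 rad
ℓ = θ/κ = 2.74012/1.26465 = 2.16669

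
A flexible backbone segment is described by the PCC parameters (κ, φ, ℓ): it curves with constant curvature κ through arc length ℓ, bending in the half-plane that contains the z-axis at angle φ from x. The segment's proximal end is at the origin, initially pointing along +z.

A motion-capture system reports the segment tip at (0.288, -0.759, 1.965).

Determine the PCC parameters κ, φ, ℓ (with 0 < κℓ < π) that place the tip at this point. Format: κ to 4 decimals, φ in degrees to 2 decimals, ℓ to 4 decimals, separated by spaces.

ρ = √(x²+y²) = √(0.288² + -0.759²) = 0.81180
φ = atan2(y, x) mod 360° = atan2(-0.759, 0.288) = 290.7791°
|p|² = ρ² + z² = 0.81180² + 1.965² = 4.52025
κ = 2ρ / |p|² = 2×0.81180 / 4.52025 = 0.35919
θ = 2·atan2(ρ, z) = 2·atan2(0.81180, 1.965) = 0.78355 rad
ℓ = θ/κ = 0.78355/0.35919 = 2.18147

0.3592 290.78 2.1815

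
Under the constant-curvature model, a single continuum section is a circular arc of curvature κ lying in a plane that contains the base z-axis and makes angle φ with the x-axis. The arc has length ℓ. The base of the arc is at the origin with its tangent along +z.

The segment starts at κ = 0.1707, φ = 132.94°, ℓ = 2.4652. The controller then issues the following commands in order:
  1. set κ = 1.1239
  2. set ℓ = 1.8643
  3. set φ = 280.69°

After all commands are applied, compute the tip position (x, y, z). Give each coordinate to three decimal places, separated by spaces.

initial: κ=0.1707, φ=132.94°, ℓ=2.4652
cmd 1: set κ=1.1239 → (κ,φ,ℓ)=(1.1239,132.94°,2.4652) → tip=(-1.1710,1.2584,0.3225)
cmd 2: set ℓ=1.8643 → (κ,φ,ℓ)=(1.1239,132.94°,1.8643) → tip=(-0.9097,0.9775,0.7702)
cmd 3: set φ=280.69° → (κ,φ,ℓ)=(1.1239,280.69°,1.8643) → tip=(0.2477,-1.3122,0.7702)

0.248 -1.312 0.770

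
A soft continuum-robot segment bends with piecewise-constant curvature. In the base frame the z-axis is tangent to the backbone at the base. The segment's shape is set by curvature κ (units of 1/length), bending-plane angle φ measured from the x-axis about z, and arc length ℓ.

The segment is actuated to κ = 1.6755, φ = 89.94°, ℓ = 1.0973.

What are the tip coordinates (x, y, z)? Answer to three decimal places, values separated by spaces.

0.001 0.755 0.576

θ = κ·ℓ = 1.6755 × 1.0973 = 1.83853 rad
ρ = (1 − cos θ)/κ = (1 − -0.26454)/1.6755 = 0.75473
z = sin θ / κ = 0.96437/1.6755 = 0.57557
x = ρ cos φ = 0.75473 × cos(89.94°) = 0.00079
y = ρ sin φ = 0.75473 × sin(89.94°) = 0.75473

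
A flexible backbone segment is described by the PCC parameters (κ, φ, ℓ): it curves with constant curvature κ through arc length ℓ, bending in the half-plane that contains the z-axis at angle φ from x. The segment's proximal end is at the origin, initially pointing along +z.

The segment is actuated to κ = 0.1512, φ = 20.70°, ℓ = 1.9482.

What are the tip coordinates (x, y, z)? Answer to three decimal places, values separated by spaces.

0.266 0.101 1.920

θ = κ·ℓ = 0.1512 × 1.9482 = 0.29457 rad
ρ = (1 − cos θ)/κ = (1 − 0.95693)/0.1512 = 0.28487
z = sin θ / κ = 0.29033/0.1512 = 1.92015
x = ρ cos φ = 0.28487 × cos(20.70°) = 0.26648
y = ρ sin φ = 0.28487 × sin(20.70°) = 0.10069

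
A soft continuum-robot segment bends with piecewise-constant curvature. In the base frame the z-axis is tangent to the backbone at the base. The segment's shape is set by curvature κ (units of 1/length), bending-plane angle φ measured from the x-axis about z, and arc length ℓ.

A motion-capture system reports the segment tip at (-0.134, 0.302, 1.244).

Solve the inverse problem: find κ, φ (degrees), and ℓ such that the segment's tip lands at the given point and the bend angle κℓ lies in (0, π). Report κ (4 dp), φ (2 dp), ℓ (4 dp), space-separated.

ρ = √(x²+y²) = √(-0.134² + 0.302²) = 0.33039
φ = atan2(y, x) mod 360° = atan2(0.302, -0.134) = 113.9273°
|p|² = ρ² + z² = 0.33039² + 1.244² = 1.65670
κ = 2ρ / |p|² = 2×0.33039 / 1.65670 = 0.39886
θ = 2·atan2(ρ, z) = 2·atan2(0.33039, 1.244) = 0.51919 rad
ℓ = θ/κ = 0.51919/0.39886 = 1.30170

0.3989 113.93 1.3017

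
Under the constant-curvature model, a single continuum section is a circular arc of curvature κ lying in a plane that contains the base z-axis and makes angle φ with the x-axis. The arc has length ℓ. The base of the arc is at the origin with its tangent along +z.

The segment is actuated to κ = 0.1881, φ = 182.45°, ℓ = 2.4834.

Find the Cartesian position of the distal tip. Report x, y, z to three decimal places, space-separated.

-0.569 -0.024 2.394

θ = κ·ℓ = 0.1881 × 2.4834 = 0.46713 rad
ρ = (1 − cos θ)/κ = (1 − 0.89287)/0.1881 = 0.56956
z = sin θ / κ = 0.45032/0.1881 = 2.39406
x = ρ cos φ = 0.56956 × cos(182.45°) = -0.56904
y = ρ sin φ = 0.56956 × sin(182.45°) = -0.02435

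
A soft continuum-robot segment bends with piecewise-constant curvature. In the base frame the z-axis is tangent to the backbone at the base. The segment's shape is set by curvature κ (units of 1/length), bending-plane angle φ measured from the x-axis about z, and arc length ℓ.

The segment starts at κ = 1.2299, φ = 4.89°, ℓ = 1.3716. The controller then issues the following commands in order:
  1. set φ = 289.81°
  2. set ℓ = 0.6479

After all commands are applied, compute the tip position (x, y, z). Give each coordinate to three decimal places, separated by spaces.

initial: κ=1.2299, φ=4.89°, ℓ=1.3716
cmd 1: set φ=289.81° → (κ,φ,ℓ)=(1.2299,289.81°,1.3716) → tip=(0.3075,-0.8536,0.8076)
cmd 2: set ℓ=0.6479 → (κ,φ,ℓ)=(1.2299,289.81°,0.6479) → tip=(0.0830,-0.2303,0.5815)

0.083 -0.230 0.581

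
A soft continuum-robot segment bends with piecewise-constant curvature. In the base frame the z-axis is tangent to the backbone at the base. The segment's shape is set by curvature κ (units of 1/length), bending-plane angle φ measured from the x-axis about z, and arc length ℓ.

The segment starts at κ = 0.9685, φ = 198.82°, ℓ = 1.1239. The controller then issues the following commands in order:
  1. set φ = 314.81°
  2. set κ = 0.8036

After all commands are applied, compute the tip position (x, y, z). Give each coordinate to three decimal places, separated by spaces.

initial: κ=0.9685, φ=198.82°, ℓ=1.1239
cmd 1: set φ=314.81° → (κ,φ,ℓ)=(0.9685,314.81°,1.1239) → tip=(0.3902,-0.3928,0.9147)
cmd 2: set κ=0.8036 → (κ,φ,ℓ)=(0.8036,314.81°,1.1239) → tip=(0.3340,-0.3362,0.9772)

0.334 -0.336 0.977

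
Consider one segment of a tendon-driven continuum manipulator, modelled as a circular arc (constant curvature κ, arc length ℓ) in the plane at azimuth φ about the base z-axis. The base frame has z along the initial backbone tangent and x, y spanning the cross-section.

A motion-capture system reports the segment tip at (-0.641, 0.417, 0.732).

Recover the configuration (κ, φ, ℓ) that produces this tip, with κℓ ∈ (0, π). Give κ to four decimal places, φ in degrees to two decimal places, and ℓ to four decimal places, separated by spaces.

1.3648 146.95 1.1829

ρ = √(x²+y²) = √(-0.641² + 0.417²) = 0.76470
φ = atan2(y, x) mod 360° = atan2(0.417, -0.641) = 146.9541°
|p|² = ρ² + z² = 0.76470² + 0.732² = 1.12059
κ = 2ρ / |p|² = 2×0.76470 / 1.12059 = 1.36482
θ = 2·atan2(ρ, z) = 2·atan2(0.76470, 0.732) = 1.61449 rad
ℓ = θ/κ = 1.61449/1.36482 = 1.18293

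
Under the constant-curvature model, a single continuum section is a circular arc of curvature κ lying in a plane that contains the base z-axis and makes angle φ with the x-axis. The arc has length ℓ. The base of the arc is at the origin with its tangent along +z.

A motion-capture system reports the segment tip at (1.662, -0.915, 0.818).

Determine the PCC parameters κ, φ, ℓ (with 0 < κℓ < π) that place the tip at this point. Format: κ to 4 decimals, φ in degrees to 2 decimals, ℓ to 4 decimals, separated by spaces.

0.8889 331.17 2.6183

ρ = √(x²+y²) = √(1.662² + -0.915²) = 1.89723
φ = atan2(y, x) mod 360° = atan2(-0.915, 1.662) = 331.1654°
|p|² = ρ² + z² = 1.89723² + 0.818² = 4.26859
κ = 2ρ / |p|² = 2×1.89723 / 4.26859 = 0.88892
θ = 2·atan2(ρ, z) = 2·atan2(1.89723, 0.818) = 2.32745 rad
ℓ = θ/κ = 2.32745/0.88892 = 2.61828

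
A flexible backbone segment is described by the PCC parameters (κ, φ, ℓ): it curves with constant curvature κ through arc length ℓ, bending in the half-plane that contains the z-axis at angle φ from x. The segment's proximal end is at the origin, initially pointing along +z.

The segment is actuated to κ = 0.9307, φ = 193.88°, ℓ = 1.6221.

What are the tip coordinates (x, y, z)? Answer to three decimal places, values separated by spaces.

θ = κ·ℓ = 0.9307 × 1.6221 = 1.50969 rad
ρ = (1 − cos θ)/κ = (1 − 0.06107)/0.9307 = 1.00884
z = sin θ / κ = 0.99813/0.9307 = 1.07245
x = ρ cos φ = 1.00884 × cos(193.88°) = -0.97939
y = ρ sin φ = 1.00884 × sin(193.88°) = -0.24201

-0.979 -0.242 1.072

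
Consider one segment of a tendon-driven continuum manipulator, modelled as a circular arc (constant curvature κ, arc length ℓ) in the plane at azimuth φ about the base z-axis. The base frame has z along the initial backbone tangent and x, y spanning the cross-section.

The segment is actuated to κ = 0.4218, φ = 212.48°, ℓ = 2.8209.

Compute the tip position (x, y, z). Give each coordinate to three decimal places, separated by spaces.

-1.256 -0.800 2.201

θ = κ·ℓ = 0.4218 × 2.8209 = 1.18986 rad
ρ = (1 − cos θ)/κ = (1 − 0.37179)/0.4218 = 1.48935
z = sin θ / κ = 0.92832/0.4218 = 2.20084
x = ρ cos φ = 1.48935 × cos(212.48°) = -1.25638
y = ρ sin φ = 1.48935 × sin(212.48°) = -0.79979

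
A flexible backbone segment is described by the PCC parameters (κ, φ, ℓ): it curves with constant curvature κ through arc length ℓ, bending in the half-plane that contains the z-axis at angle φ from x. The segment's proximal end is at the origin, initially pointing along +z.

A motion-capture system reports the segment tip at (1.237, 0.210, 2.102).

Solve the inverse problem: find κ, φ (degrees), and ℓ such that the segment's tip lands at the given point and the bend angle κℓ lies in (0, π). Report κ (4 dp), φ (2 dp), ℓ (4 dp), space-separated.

ρ = √(x²+y²) = √(1.237² + 0.210²) = 1.25470
φ = atan2(y, x) mod 360° = atan2(0.210, 1.237) = 9.6350°
|p|² = ρ² + z² = 1.25470² + 2.102² = 5.99267
κ = 2ρ / |p|² = 2×1.25470 / 5.99267 = 0.41874
θ = 2·atan2(ρ, z) = 2·atan2(1.25470, 2.102) = 1.07628 rad
ℓ = θ/κ = 1.07628/0.41874 = 2.57027

0.4187 9.63 2.5703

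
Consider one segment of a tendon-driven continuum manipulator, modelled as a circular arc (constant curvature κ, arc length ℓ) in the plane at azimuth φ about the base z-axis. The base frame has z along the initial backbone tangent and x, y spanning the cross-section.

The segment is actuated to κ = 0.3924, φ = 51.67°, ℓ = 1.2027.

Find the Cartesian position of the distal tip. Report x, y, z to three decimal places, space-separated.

θ = κ·ℓ = 0.3924 × 1.2027 = 0.47194 rad
ρ = (1 − cos θ)/κ = (1 − 0.89069)/0.3924 = 0.27857
z = sin θ / κ = 0.45461/0.3924 = 1.15855
x = ρ cos φ = 0.27857 × cos(51.67°) = 0.17277
y = ρ sin φ = 0.27857 × sin(51.67°) = 0.21853

0.173 0.219 1.159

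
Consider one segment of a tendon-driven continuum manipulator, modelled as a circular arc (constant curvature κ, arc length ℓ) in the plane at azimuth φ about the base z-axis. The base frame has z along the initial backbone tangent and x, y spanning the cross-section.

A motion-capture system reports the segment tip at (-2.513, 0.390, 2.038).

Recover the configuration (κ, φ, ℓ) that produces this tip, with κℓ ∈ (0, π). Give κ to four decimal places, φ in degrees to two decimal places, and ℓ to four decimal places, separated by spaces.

ρ = √(x²+y²) = √(-2.513² + 0.390²) = 2.54308
φ = atan2(y, x) mod 360° = atan2(0.390, -2.513) = 171.1785°
|p|² = ρ² + z² = 2.54308² + 2.038² = 10.62071
κ = 2ρ / |p|² = 2×2.54308 / 10.62071 = 0.47889
θ = 2·atan2(ρ, z) = 2·atan2(2.54308, 2.038) = 1.79042 rad
ℓ = θ/κ = 1.79042/0.47889 = 3.73867

0.4789 171.18 3.7387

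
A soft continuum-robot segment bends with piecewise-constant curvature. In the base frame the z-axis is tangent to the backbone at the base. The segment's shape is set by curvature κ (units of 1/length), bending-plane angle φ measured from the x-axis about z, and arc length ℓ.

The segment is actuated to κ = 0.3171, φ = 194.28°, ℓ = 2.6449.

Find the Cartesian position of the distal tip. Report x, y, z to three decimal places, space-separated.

θ = κ·ℓ = 0.3171 × 2.6449 = 0.83870 rad
ρ = (1 − cos θ)/κ = (1 − 0.66843)/0.3171 = 1.04563
z = sin θ / κ = 0.74377/0.3171 = 2.34555
x = ρ cos φ = 1.04563 × cos(194.28°) = -1.01332
y = ρ sin φ = 1.04563 × sin(194.28°) = -0.25791

-1.013 -0.258 2.346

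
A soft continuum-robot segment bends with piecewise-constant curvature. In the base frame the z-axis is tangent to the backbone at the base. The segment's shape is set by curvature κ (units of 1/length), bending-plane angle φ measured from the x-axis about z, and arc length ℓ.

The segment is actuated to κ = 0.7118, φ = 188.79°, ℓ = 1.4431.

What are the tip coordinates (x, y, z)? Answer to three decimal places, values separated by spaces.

θ = κ·ℓ = 0.7118 × 1.4431 = 1.02720 rad
ρ = (1 − cos θ)/κ = (1 − 0.51722)/0.7118 = 0.67825
z = sin θ / κ = 0.85585/0.7118 = 1.20238
x = ρ cos φ = 0.67825 × cos(188.79°) = -0.67029
y = ρ sin φ = 0.67825 × sin(188.79°) = -0.10365

-0.670 -0.104 1.202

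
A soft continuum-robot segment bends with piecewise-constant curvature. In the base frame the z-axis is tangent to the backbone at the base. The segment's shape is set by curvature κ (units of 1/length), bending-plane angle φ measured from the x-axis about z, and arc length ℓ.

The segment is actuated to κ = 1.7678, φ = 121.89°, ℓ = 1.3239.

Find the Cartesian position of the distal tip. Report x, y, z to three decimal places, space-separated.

θ = κ·ℓ = 1.7678 × 1.3239 = 2.34039 rad
ρ = (1 − cos θ)/κ = (1 − -0.69584)/1.7678 = 0.95930
z = sin θ / κ = 0.71819/1.7678 = 0.40626
x = ρ cos φ = 0.95930 × cos(121.89°) = -0.50679
y = ρ sin φ = 0.95930 × sin(121.89°) = 0.81450

-0.507 0.815 0.406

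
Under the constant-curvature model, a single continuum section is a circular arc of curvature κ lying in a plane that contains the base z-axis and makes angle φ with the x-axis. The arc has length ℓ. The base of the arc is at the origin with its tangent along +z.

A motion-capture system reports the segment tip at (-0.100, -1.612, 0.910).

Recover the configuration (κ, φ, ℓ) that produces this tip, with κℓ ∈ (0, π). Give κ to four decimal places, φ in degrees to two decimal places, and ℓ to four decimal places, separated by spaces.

0.9399 266.45 2.2506

ρ = √(x²+y²) = √(-0.100² + -1.612²) = 1.61510
φ = atan2(y, x) mod 360° = atan2(-1.612, -0.100) = 266.4502°
|p|² = ρ² + z² = 1.61510² + 0.910² = 3.43664
κ = 2ρ / |p|² = 2×1.61510 / 3.43664 = 0.93993
θ = 2·atan2(ρ, z) = 2·atan2(1.61510, 0.910) = 2.11540 rad
ℓ = θ/κ = 2.11540/0.93993 = 2.25059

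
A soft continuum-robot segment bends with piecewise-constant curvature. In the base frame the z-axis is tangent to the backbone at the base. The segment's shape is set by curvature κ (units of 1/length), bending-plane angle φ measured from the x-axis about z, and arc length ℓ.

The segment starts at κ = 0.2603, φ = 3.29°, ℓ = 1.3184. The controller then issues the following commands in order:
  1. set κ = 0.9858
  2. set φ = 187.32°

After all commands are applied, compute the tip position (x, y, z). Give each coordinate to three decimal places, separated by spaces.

initial: κ=0.2603, φ=3.29°, ℓ=1.3184
cmd 1: set κ=0.9858 → (κ,φ,ℓ)=(0.9858,3.29°,1.3184) → tip=(0.7415,0.0426,0.9774)
cmd 2: set φ=187.32° → (κ,φ,ℓ)=(0.9858,187.32°,1.3184) → tip=(-0.7367,-0.0946,0.9774)

-0.737 -0.095 0.977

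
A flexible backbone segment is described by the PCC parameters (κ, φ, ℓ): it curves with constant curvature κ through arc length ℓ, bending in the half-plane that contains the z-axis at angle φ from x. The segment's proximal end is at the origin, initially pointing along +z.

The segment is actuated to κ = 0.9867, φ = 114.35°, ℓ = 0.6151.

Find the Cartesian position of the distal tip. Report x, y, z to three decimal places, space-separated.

-0.075 0.165 0.578

θ = κ·ℓ = 0.9867 × 0.6151 = 0.60692 rad
ρ = (1 − cos θ)/κ = (1 − 0.82141)/0.9867 = 0.18100
z = sin θ / κ = 0.57034/0.9867 = 0.57803
x = ρ cos φ = 0.18100 × cos(114.35°) = -0.07463
y = ρ sin φ = 0.18100 × sin(114.35°) = 0.16490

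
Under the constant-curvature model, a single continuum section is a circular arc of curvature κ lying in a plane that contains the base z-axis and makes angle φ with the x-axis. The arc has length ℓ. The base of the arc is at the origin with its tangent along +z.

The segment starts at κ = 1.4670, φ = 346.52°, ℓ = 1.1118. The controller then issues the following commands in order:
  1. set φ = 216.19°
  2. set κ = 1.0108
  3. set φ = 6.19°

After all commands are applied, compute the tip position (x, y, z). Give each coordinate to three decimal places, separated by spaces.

0.558 0.061 0.892

initial: κ=1.4670, φ=346.52°, ℓ=1.1118
cmd 1: set φ=216.19° → (κ,φ,ℓ)=(1.4670,216.19°,1.1118) → tip=(-0.5833,-0.4267,0.6804)
cmd 2: set κ=1.0108 → (κ,φ,ℓ)=(1.0108,216.19°,1.1118) → tip=(-0.4533,-0.3317,0.8921)
cmd 3: set φ=6.19° → (κ,φ,ℓ)=(1.0108,6.19°,1.1118) → tip=(0.5584,0.0606,0.8921)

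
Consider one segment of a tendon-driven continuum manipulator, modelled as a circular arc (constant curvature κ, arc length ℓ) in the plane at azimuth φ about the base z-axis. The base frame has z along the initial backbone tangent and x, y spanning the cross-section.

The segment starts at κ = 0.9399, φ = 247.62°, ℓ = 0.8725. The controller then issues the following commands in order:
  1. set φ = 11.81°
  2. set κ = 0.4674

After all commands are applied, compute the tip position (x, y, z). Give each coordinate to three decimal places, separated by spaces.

initial: κ=0.9399, φ=247.62°, ℓ=0.8725
cmd 1: set φ=11.81° → (κ,φ,ℓ)=(0.9399,11.81°,0.8725) → tip=(0.3310,0.0692,0.7779)
cmd 2: set κ=0.4674 → (κ,φ,ℓ)=(0.4674,11.81°,0.8725) → tip=(0.1717,0.0359,0.8485)

0.172 0.036 0.849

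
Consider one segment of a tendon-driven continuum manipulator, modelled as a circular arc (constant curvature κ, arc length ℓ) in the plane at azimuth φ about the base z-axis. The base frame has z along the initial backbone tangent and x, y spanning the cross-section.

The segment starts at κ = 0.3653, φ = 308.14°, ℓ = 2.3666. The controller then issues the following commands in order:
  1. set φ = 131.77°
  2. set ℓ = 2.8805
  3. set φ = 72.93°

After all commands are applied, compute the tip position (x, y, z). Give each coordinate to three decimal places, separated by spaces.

0.405 1.320 2.378

initial: κ=0.3653, φ=308.14°, ℓ=2.3666
cmd 1: set φ=131.77° → (κ,φ,ℓ)=(0.3653,131.77°,2.3666) → tip=(-0.6401,0.7166,2.0826)
cmd 2: set ℓ=2.8805 → (κ,φ,ℓ)=(0.3653,131.77°,2.8805) → tip=(-0.9198,1.0298,2.3776)
cmd 3: set φ=72.93° → (κ,φ,ℓ)=(0.3653,72.93°,2.8805) → tip=(0.4053,1.3199,2.3776)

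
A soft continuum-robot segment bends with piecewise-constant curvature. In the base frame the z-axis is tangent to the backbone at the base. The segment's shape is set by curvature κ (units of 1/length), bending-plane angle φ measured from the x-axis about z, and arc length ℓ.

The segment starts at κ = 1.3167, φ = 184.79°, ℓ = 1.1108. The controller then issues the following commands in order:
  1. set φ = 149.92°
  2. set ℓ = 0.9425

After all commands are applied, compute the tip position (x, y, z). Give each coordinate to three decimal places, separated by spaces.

initial: κ=1.3167, φ=184.79°, ℓ=1.1108
cmd 1: set φ=149.92° → (κ,φ,ℓ)=(1.3167,149.92°,1.1108) → tip=(-0.5862,0.3395,0.7550)
cmd 2: set ℓ=0.9425 → (κ,φ,ℓ)=(1.3167,149.92°,0.9425) → tip=(-0.4444,0.2574,0.7185)

-0.444 0.257 0.719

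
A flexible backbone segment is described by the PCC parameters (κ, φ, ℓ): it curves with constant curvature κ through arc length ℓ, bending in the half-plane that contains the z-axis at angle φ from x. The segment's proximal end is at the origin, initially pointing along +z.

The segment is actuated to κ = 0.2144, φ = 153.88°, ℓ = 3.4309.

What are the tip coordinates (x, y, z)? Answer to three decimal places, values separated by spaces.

θ = κ·ℓ = 0.2144 × 3.4309 = 0.73558 rad
ρ = (1 − cos θ)/κ = (1 − 0.74144)/0.2144 = 1.20598
z = sin θ / κ = 0.67102/0.2144 = 3.12976
x = ρ cos φ = 1.20598 × cos(153.88°) = -1.08282
y = ρ sin φ = 1.20598 × sin(153.88°) = 0.53093

-1.083 0.531 3.130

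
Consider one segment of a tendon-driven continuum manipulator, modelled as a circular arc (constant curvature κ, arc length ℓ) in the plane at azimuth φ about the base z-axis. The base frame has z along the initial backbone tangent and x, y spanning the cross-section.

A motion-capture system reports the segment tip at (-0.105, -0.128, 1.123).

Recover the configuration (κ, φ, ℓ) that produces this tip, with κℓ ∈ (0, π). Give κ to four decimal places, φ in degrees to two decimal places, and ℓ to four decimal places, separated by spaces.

0.2570 230.64 1.1392

ρ = √(x²+y²) = √(-0.105² + -0.128²) = 0.16556
φ = atan2(y, x) mod 360° = atan2(-0.128, -0.105) = 230.6375°
|p|² = ρ² + z² = 0.16556² + 1.123² = 1.28854
κ = 2ρ / |p|² = 2×0.16556 / 1.28854 = 0.25697
θ = 2·atan2(ρ, z) = 2·atan2(0.16556, 1.123) = 0.29274 rad
ℓ = θ/κ = 0.29274/0.25697 = 1.13920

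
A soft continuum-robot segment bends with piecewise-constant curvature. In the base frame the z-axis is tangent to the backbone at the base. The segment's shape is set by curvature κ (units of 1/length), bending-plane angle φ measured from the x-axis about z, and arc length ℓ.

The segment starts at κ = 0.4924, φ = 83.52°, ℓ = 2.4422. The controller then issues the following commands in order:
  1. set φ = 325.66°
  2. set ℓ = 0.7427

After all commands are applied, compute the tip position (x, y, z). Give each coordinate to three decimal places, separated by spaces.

0.111 -0.076 0.726

initial: κ=0.4924, φ=83.52°, ℓ=2.4422
cmd 1: set φ=325.66° → (κ,φ,ℓ)=(0.4924,325.66°,2.4422) → tip=(1.0732,-0.7332,1.8947)
cmd 2: set ℓ=0.7427 → (κ,φ,ℓ)=(0.4924,325.66°,0.7427) → tip=(0.1109,-0.0758,0.7263)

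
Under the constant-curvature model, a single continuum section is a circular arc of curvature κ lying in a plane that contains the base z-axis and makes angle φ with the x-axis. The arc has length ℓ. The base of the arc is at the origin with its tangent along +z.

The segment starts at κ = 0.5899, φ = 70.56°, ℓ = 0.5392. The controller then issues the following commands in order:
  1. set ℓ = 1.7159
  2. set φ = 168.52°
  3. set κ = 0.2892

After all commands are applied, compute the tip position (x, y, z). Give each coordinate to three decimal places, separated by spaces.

-0.409 0.083 1.646

initial: κ=0.5899, φ=70.56°, ℓ=0.5392
cmd 1: set ℓ=1.7159 → (κ,φ,ℓ)=(0.5899,70.56°,1.7159) → tip=(0.2652,0.7513,1.4375)
cmd 2: set φ=168.52° → (κ,φ,ℓ)=(0.5899,168.52°,1.7159) → tip=(-0.7808,0.1586,1.4375)
cmd 3: set κ=0.2892 → (κ,φ,ℓ)=(0.2892,168.52°,1.7159) → tip=(-0.4087,0.0830,1.6463)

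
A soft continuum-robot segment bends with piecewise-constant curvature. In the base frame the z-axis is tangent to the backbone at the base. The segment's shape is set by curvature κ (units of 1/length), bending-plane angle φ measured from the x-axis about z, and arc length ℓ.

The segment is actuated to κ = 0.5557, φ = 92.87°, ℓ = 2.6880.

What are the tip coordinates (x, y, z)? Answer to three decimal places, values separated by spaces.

-0.083 1.659 1.794

θ = κ·ℓ = 0.5557 × 2.6880 = 1.49372 rad
ρ = (1 − cos θ)/κ = (1 − 0.07700)/0.5557 = 1.66097
z = sin θ / κ = 0.99703/0.5557 = 1.79419
x = ρ cos φ = 1.66097 × cos(92.87°) = -0.08316
y = ρ sin φ = 1.66097 × sin(92.87°) = 1.65889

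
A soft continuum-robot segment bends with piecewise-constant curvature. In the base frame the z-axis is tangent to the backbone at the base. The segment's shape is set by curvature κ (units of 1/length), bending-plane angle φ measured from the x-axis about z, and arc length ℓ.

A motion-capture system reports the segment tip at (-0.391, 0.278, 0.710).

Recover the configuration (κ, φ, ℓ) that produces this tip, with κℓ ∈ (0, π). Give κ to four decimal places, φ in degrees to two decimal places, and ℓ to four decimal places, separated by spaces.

1.3068 144.59 0.9095

ρ = √(x²+y²) = √(-0.391² + 0.278²) = 0.47976
φ = atan2(y, x) mod 360° = atan2(0.278, -0.391) = 144.5873°
|p|² = ρ² + z² = 0.47976² + 0.710² = 0.73427
κ = 2ρ / |p|² = 2×0.47976 / 0.73427 = 1.30676
θ = 2·atan2(ρ, z) = 2·atan2(0.47976, 0.710) = 1.18848 rad
ℓ = θ/κ = 1.18848/1.30676 = 0.90948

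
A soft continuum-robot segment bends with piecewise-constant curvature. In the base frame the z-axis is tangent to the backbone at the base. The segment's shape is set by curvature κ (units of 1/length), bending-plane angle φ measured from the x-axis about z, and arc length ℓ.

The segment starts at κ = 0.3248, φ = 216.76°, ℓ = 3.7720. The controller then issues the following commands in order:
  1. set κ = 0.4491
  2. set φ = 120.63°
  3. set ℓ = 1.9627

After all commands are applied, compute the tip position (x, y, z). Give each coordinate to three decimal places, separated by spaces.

-0.413 0.697 1.718

initial: κ=0.3248, φ=216.76°, ℓ=3.7720
cmd 1: set κ=0.4491 → (κ,φ,ℓ)=(0.4491,216.76°,3.7720) → tip=(-2.0031,-1.4964,2.2098)
cmd 2: set φ=120.63° → (κ,φ,ℓ)=(0.4491,120.63°,3.7720) → tip=(-1.2739,2.1515,2.2098)
cmd 3: set ℓ=1.9627 → (κ,φ,ℓ)=(0.4491,120.63°,1.9627) → tip=(-0.4129,0.6974,1.7182)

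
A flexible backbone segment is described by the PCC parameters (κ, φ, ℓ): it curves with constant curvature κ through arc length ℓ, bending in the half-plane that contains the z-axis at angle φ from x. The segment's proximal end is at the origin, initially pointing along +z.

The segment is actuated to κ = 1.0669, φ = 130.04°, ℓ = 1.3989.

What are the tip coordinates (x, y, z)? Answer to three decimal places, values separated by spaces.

-0.556 0.661 0.934

θ = κ·ℓ = 1.0669 × 1.3989 = 1.49249 rad
ρ = (1 − cos θ)/κ = (1 − 0.07823)/1.0669 = 0.86397
z = sin θ / κ = 0.99694/1.0669 = 0.93442
x = ρ cos φ = 0.86397 × cos(130.04°) = -0.55581
y = ρ sin φ = 0.86397 × sin(130.04°) = 0.66145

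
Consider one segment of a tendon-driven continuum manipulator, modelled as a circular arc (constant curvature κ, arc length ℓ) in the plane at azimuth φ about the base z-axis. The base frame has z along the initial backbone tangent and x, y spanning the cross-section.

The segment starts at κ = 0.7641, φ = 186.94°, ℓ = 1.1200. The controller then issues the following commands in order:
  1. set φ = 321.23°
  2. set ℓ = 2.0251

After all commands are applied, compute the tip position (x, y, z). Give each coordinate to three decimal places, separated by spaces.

initial: κ=0.7641, φ=186.94°, ℓ=1.1200
cmd 1: set φ=321.23° → (κ,φ,ℓ)=(0.7641,321.23°,1.1200) → tip=(0.3514,-0.2822,0.9882)
cmd 2: set ℓ=2.0251 → (κ,φ,ℓ)=(0.7641,321.23°,2.0251) → tip=(0.9965,-0.8003,1.3084)

0.996 -0.800 1.308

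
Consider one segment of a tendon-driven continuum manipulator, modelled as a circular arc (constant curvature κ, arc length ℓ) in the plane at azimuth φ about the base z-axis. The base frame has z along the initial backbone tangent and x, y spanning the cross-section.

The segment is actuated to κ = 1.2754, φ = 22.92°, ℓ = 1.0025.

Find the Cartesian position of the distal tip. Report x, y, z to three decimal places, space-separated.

0.514 0.217 0.751

θ = κ·ℓ = 1.2754 × 1.0025 = 1.27859 rad
ρ = (1 − cos θ)/κ = (1 − 0.28807)/1.2754 = 0.55820
z = sin θ / κ = 0.95761/1.2754 = 0.75083
x = ρ cos φ = 0.55820 × cos(22.92°) = 0.51413
y = ρ sin φ = 0.55820 × sin(22.92°) = 0.21739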